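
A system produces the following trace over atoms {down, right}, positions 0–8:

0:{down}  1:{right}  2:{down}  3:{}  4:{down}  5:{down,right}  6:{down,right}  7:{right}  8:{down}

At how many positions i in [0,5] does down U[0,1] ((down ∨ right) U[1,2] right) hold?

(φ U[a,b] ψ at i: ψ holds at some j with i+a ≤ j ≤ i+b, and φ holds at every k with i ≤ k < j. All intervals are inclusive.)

3

Evaluate at each i in [0,5]:
  i=0: ✓ (rhs at j=0)
  i=1: ✗ (no rhs in [1,2])
  i=2: ✗ (no rhs in [2,3])
  i=3: ✗ (lhs fails at k=3 before rhs at j=4)
  i=4: ✓ (rhs at j=4)
  i=5: ✓ (rhs at j=5)
Positions where it holds: {0, 4, 5} → 3.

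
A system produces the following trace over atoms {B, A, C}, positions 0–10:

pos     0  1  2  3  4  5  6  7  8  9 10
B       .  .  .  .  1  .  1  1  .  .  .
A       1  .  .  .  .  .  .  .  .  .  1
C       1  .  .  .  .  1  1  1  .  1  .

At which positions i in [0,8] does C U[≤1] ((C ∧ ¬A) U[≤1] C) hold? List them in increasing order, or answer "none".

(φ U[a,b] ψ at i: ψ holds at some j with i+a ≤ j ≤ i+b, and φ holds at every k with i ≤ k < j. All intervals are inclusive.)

Evaluate at each i in [0,8]:
  i=0: ✓ (rhs at j=0)
  i=1: ✗ (no rhs in [1,2])
  i=2: ✗ (no rhs in [2,3])
  i=3: ✗ (no rhs in [3,4])
  i=4: ✗ (lhs fails at k=4 before rhs at j=5)
  i=5: ✓ (rhs at j=5)
  i=6: ✓ (rhs at j=6)
  i=7: ✓ (rhs at j=7)
  i=8: ✗ (lhs fails at k=8 before rhs at j=9)

0, 5, 6, 7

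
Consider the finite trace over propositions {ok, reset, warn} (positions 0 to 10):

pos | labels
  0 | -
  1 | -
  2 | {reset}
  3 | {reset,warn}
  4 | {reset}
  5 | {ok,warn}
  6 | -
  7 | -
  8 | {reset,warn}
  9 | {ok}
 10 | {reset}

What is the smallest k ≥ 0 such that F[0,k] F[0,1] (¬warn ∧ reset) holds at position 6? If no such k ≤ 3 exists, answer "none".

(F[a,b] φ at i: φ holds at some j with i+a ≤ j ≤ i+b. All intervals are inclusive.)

Scan j = 6,7,… for F[0,1] (¬warn ∧ reset):
  j=6: fails
  j=7: fails
  j=8: fails
  j=9: holds
First hit at j=9, so smallest k = 9-6 = 3.

3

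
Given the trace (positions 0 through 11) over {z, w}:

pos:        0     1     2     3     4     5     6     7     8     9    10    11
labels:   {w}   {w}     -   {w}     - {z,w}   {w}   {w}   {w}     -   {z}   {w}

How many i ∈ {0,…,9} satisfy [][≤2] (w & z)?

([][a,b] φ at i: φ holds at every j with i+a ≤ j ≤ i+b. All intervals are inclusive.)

Evaluate at each i in [0,9]:
  i=0: ✗ (fails at j=0)
  i=1: ✗ (fails at j=1)
  i=2: ✗ (fails at j=2)
  i=3: ✗ (fails at j=3)
  i=4: ✗ (fails at j=4)
  i=5: ✗ (fails at j=6)
  i=6: ✗ (fails at j=6)
  i=7: ✗ (fails at j=7)
  i=8: ✗ (fails at j=8)
  i=9: ✗ (fails at j=9)
Positions where it holds: {} → 0.

0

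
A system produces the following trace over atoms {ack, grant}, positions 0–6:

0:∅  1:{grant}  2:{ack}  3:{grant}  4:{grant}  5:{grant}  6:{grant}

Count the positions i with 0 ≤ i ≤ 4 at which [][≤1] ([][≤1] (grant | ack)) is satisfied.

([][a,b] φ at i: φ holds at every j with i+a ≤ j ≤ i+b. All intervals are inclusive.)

Evaluate at each i in [0,4]:
  i=0: ✗ (fails at j=0)
  i=1: ✓ (all of [1,2])
  i=2: ✓ (all of [2,3])
  i=3: ✓ (all of [3,4])
  i=4: ✓ (all of [4,5])
Positions where it holds: {1, 2, 3, 4} → 4.

4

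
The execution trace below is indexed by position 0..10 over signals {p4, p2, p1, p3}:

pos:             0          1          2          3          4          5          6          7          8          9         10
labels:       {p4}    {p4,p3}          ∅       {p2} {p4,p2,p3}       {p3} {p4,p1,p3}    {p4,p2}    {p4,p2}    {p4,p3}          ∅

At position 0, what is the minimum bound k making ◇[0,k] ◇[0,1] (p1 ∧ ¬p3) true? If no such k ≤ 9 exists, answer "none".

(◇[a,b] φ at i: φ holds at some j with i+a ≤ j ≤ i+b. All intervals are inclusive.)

none

Scan j = 0,1,… for ◇[0,1] (p1 ∧ ¬p3):
  j=0: fails
  j=1: fails
  j=2: fails
  j=3: fails
  j=4: fails
  j=5: fails
  j=6: fails
  j=7: fails
  j=8: fails
  j=9: fails
No j in [0,9] satisfies it → none.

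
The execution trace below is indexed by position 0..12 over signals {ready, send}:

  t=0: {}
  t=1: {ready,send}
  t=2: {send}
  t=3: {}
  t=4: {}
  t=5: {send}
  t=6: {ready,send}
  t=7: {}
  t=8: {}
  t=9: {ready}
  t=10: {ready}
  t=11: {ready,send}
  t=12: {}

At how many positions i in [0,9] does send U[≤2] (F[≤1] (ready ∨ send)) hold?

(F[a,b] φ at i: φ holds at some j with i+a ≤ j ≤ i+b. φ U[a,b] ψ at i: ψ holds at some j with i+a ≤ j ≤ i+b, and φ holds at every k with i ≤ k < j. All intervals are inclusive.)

8

Evaluate at each i in [0,9]:
  i=0: ✓ (rhs at j=0)
  i=1: ✓ (rhs at j=1)
  i=2: ✓ (rhs at j=2)
  i=3: ✗ (lhs fails at k=3 before rhs at j=4)
  i=4: ✓ (rhs at j=4)
  i=5: ✓ (rhs at j=5)
  i=6: ✓ (rhs at j=6)
  i=7: ✗ (lhs fails at k=7 before rhs at j=8)
  i=8: ✓ (rhs at j=8)
  i=9: ✓ (rhs at j=9)
Positions where it holds: {0, 1, 2, 4, 5, 6, 8, 9} → 8.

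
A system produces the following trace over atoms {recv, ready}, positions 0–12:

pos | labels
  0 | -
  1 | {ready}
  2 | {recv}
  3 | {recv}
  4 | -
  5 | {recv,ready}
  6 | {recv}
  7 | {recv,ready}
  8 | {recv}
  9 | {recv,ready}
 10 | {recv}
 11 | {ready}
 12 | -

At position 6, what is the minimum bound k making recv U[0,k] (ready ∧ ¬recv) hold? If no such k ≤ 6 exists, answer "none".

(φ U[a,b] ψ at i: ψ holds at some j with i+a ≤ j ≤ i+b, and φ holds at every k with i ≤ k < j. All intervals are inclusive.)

Need earliest j ≥ 6 with (ready ∧ ¬recv), and recv at every k in [6,j-1].
  j=6: rhs fails.
  j=7: rhs fails.
  j=8: rhs fails.
  j=9: rhs fails.
  j=10: rhs fails.
  j=11: rhs holds; lhs holds on [6,10]. k = 5.

5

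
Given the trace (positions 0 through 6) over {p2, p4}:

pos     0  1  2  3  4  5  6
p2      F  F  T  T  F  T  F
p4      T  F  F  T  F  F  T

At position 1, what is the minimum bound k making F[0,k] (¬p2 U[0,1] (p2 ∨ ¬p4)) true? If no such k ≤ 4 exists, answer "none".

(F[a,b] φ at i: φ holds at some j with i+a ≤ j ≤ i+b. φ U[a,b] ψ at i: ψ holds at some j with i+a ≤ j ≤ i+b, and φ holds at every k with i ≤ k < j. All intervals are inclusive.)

Scan j = 1,2,… for (¬p2 U[0,1] (p2 ∨ ¬p4)):
  j=1: holds
First hit at j=1, so smallest k = 1-1 = 0.

0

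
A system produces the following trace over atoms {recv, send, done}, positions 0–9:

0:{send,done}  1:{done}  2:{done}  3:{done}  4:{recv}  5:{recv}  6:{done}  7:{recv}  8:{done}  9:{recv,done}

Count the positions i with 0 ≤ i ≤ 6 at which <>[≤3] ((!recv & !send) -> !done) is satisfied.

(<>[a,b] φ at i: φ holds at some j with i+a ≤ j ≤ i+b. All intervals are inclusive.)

Evaluate at each i in [0,6]:
  i=0: ✓ (witness j=0)
  i=1: ✓ (witness j=4)
  i=2: ✓ (witness j=4)
  i=3: ✓ (witness j=4)
  i=4: ✓ (witness j=4)
  i=5: ✓ (witness j=5)
  i=6: ✓ (witness j=7)
Positions where it holds: {0, 1, 2, 3, 4, 5, 6} → 7.

7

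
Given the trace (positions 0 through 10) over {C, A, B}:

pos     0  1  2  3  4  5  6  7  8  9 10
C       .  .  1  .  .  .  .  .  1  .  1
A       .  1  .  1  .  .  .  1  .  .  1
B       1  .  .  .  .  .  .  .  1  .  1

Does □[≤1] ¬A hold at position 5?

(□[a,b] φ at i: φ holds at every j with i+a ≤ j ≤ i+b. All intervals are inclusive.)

Yes

Check ¬A at every j in [5,6]:
  j=5: true
  j=6: true
All positions satisfy it → formula holds.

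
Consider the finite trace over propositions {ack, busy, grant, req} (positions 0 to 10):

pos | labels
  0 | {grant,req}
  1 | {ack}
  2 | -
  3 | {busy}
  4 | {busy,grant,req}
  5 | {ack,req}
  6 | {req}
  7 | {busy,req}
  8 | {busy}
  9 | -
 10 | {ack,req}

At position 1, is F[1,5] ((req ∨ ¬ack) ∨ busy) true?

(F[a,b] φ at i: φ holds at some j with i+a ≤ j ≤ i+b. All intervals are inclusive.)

Check ((req ∨ ¬ack) ∨ busy) at each j in [2,6]:
  j=2: true
  j=3: true
  j=4: true
  j=5: true
  j=6: true
Found at j=2 → formula holds.

Yes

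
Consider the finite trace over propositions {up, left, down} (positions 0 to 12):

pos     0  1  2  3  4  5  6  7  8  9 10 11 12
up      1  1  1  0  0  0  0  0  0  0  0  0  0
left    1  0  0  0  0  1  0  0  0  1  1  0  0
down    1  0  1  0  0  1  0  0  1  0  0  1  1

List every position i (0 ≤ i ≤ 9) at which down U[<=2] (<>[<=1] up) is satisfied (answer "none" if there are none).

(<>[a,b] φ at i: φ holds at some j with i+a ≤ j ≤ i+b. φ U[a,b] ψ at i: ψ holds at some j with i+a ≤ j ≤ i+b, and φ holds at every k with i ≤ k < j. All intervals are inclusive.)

Evaluate at each i in [0,9]:
  i=0: ✓ (rhs at j=0)
  i=1: ✓ (rhs at j=1)
  i=2: ✓ (rhs at j=2)
  i=3: ✗ (no rhs in [3,5])
  i=4: ✗ (no rhs in [4,6])
  i=5: ✗ (no rhs in [5,7])
  i=6: ✗ (no rhs in [6,8])
  i=7: ✗ (no rhs in [7,9])
  i=8: ✗ (no rhs in [8,10])
  i=9: ✗ (no rhs in [9,11])

0, 1, 2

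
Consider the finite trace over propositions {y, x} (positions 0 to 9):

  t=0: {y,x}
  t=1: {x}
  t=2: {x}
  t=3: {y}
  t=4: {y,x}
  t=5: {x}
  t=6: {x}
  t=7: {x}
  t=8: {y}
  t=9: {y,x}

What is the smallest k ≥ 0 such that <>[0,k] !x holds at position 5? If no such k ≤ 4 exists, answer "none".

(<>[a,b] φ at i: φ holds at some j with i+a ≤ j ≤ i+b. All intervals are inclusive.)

3

Scan j = 5,6,… for !x:
  j=5: fails
  j=6: fails
  j=7: fails
  j=8: holds
First hit at j=8, so smallest k = 8-5 = 3.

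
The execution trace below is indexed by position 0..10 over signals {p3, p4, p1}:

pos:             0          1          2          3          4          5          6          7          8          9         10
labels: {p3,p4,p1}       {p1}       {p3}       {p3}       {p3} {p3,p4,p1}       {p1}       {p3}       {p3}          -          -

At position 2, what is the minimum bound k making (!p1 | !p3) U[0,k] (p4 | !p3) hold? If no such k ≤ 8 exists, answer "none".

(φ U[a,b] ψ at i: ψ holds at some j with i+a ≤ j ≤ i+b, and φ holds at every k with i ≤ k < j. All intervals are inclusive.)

Need earliest j ≥ 2 with (p4 | !p3), and (!p1 | !p3) at every k in [2,j-1].
  j=2: rhs fails.
  j=3: rhs fails.
  j=4: rhs fails.
  j=5: rhs holds; lhs holds on [2,4]. k = 3.

3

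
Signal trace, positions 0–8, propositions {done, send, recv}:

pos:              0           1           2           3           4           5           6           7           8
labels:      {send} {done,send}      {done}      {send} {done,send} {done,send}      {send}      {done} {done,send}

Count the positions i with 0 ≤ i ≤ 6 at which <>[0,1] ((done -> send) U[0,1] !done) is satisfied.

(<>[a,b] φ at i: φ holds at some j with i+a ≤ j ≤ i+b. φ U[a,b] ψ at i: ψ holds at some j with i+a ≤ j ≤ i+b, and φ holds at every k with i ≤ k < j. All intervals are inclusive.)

Evaluate at each i in [0,6]:
  i=0: ✓ (witness j=0)
  i=1: ✗ (none in [1,2])
  i=2: ✓ (witness j=3)
  i=3: ✓ (witness j=3)
  i=4: ✓ (witness j=5)
  i=5: ✓ (witness j=5)
  i=6: ✓ (witness j=6)
Positions where it holds: {0, 2, 3, 4, 5, 6} → 6.

6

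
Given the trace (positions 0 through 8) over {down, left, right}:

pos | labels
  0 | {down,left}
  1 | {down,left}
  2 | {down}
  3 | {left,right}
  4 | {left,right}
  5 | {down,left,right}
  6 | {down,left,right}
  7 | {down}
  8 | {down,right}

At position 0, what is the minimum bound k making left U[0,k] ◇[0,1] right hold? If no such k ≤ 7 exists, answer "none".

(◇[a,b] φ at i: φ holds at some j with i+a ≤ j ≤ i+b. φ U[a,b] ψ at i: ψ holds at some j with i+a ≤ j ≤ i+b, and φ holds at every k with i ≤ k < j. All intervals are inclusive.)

2

Need earliest j ≥ 0 with ◇[0,1] right, and left at every k in [0,j-1].
  j=0: rhs fails.
  j=1: rhs fails.
  j=2: rhs holds; lhs holds on [0,1]. k = 2.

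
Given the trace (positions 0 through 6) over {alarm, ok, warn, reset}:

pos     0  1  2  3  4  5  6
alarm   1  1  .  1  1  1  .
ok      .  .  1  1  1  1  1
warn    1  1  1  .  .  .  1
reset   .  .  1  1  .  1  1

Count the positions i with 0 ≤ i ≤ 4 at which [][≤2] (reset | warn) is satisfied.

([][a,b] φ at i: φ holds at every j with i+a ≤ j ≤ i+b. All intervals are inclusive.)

2

Evaluate at each i in [0,4]:
  i=0: ✓ (all of [0,2])
  i=1: ✓ (all of [1,3])
  i=2: ✗ (fails at j=4)
  i=3: ✗ (fails at j=4)
  i=4: ✗ (fails at j=4)
Positions where it holds: {0, 1} → 2.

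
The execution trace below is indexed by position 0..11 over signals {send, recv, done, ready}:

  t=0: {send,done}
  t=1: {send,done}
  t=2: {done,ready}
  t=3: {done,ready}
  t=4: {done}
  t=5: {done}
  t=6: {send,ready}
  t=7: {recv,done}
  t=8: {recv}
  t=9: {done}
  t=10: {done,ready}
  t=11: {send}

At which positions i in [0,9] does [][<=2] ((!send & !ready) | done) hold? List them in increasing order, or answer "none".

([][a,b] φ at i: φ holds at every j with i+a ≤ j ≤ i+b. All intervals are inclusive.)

0, 1, 2, 3, 7, 8

Evaluate at each i in [0,9]:
  i=0: ✓ (all of [0,2])
  i=1: ✓ (all of [1,3])
  i=2: ✓ (all of [2,4])
  i=3: ✓ (all of [3,5])
  i=4: ✗ (fails at j=6)
  i=5: ✗ (fails at j=6)
  i=6: ✗ (fails at j=6)
  i=7: ✓ (all of [7,9])
  i=8: ✓ (all of [8,10])
  i=9: ✗ (fails at j=11)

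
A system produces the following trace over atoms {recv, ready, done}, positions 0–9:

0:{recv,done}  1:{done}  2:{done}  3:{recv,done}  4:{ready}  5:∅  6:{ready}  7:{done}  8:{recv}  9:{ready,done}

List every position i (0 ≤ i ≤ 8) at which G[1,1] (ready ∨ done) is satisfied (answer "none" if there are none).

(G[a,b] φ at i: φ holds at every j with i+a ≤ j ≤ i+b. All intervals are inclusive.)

Evaluate at each i in [0,8]:
  i=0: ✓ (all of [1,1])
  i=1: ✓ (all of [2,2])
  i=2: ✓ (all of [3,3])
  i=3: ✓ (all of [4,4])
  i=4: ✗ (fails at j=5)
  i=5: ✓ (all of [6,6])
  i=6: ✓ (all of [7,7])
  i=7: ✗ (fails at j=8)
  i=8: ✓ (all of [9,9])

0, 1, 2, 3, 5, 6, 8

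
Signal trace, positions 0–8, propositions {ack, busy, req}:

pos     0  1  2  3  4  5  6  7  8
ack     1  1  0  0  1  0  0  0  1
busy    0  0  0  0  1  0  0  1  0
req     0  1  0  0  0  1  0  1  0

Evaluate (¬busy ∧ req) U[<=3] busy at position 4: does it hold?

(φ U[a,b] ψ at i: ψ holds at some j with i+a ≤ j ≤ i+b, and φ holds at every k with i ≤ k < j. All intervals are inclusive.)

Yes

Need some j in [4,7] with busy, and (¬busy ∧ req) at every k in [4,j-1].
  j=4: busy holds; no prefix to check → satisfied.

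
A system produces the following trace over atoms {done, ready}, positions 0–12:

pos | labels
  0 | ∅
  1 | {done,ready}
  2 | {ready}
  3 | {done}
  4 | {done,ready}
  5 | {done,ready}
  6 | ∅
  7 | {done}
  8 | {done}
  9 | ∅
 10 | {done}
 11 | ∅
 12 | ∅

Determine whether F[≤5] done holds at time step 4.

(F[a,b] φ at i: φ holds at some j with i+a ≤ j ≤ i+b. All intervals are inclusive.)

Holds

Check done at each j in [4,9]:
  j=4: true
  j=5: true
  j=6: false
  j=7: true
  j=8: true
  j=9: false
Found at j=4 → formula holds.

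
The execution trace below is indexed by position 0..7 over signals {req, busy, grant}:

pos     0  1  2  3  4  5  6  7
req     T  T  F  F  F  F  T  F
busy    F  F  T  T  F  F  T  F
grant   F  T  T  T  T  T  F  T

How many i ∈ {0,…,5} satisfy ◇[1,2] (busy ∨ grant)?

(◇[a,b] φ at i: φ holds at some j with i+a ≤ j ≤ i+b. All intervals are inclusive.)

6

Evaluate at each i in [0,5]:
  i=0: ✓ (witness j=1)
  i=1: ✓ (witness j=2)
  i=2: ✓ (witness j=3)
  i=3: ✓ (witness j=4)
  i=4: ✓ (witness j=5)
  i=5: ✓ (witness j=6)
Positions where it holds: {0, 1, 2, 3, 4, 5} → 6.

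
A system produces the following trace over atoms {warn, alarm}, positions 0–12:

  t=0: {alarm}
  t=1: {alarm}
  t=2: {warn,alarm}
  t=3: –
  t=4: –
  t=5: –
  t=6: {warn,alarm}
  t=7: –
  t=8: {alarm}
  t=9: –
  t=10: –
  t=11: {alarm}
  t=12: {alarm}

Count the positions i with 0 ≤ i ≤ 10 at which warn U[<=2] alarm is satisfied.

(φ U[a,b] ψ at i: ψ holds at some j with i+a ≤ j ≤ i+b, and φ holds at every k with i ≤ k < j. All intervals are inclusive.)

5

Evaluate at each i in [0,10]:
  i=0: ✓ (rhs at j=0)
  i=1: ✓ (rhs at j=1)
  i=2: ✓ (rhs at j=2)
  i=3: ✗ (no rhs in [3,5])
  i=4: ✗ (lhs fails at k=4 before rhs at j=6)
  i=5: ✗ (lhs fails at k=5 before rhs at j=6)
  i=6: ✓ (rhs at j=6)
  i=7: ✗ (lhs fails at k=7 before rhs at j=8)
  i=8: ✓ (rhs at j=8)
  i=9: ✗ (lhs fails at k=9 before rhs at j=11)
  i=10: ✗ (lhs fails at k=10 before rhs at j=11)
Positions where it holds: {0, 1, 2, 6, 8} → 5.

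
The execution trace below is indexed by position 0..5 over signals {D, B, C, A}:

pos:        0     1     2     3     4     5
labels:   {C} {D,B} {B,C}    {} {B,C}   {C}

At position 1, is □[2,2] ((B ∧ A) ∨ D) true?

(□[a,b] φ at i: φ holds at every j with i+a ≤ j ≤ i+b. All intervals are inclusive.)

Check ((B ∧ A) ∨ D) at every j in [3,3]:
  j=3: false
Fails at j=3 → formula fails.

No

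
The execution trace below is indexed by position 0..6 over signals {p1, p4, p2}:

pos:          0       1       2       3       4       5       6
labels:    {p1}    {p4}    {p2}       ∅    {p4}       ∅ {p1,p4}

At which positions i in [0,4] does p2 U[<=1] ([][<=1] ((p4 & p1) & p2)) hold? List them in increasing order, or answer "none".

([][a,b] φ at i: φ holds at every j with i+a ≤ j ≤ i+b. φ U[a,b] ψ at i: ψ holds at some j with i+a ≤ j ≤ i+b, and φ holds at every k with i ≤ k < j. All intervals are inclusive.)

none

Evaluate at each i in [0,4]:
  i=0: ✗ (no rhs in [0,1])
  i=1: ✗ (no rhs in [1,2])
  i=2: ✗ (no rhs in [2,3])
  i=3: ✗ (no rhs in [3,4])
  i=4: ✗ (no rhs in [4,5])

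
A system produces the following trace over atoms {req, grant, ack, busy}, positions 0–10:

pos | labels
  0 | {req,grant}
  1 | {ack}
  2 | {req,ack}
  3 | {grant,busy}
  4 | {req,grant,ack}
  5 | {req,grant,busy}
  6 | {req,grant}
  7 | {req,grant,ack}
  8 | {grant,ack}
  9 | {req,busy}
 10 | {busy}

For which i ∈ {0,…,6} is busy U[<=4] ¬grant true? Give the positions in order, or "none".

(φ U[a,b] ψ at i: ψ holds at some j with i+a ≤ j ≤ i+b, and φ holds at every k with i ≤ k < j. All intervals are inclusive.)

1, 2

Evaluate at each i in [0,6]:
  i=0: ✗ (lhs fails at k=0 before rhs at j=1)
  i=1: ✓ (rhs at j=1)
  i=2: ✓ (rhs at j=2)
  i=3: ✗ (no rhs in [3,7])
  i=4: ✗ (no rhs in [4,8])
  i=5: ✗ (lhs fails at k=6 before rhs at j=9)
  i=6: ✗ (lhs fails at k=6 before rhs at j=9)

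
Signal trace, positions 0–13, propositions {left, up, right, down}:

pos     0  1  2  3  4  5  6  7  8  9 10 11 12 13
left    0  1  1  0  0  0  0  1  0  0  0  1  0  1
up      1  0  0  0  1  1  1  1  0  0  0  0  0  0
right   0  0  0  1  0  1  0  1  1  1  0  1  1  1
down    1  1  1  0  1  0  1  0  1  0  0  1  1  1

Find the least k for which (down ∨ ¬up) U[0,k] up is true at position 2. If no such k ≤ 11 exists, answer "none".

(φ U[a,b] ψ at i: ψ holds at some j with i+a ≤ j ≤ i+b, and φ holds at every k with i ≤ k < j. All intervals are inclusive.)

Need earliest j ≥ 2 with up, and (down ∨ ¬up) at every k in [2,j-1].
  j=2: rhs fails.
  j=3: rhs fails.
  j=4: rhs holds; lhs holds on [2,3]. k = 2.

2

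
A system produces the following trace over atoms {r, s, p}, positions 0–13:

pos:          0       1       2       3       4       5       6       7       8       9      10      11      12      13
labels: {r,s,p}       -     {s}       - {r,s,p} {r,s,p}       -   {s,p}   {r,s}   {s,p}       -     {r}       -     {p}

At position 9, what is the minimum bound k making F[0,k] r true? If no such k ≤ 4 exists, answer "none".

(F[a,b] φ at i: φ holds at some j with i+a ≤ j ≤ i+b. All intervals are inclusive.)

Scan j = 9,10,… for r:
  j=9: fails
  j=10: fails
  j=11: holds
First hit at j=11, so smallest k = 11-9 = 2.

2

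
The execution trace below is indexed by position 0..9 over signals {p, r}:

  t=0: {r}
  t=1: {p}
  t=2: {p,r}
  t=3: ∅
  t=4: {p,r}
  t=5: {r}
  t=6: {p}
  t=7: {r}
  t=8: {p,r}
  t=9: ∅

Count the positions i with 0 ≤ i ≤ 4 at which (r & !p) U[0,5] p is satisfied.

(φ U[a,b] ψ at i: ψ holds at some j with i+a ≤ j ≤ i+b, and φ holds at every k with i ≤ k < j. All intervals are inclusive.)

Evaluate at each i in [0,4]:
  i=0: ✓ (rhs at j=1; lhs holds on [0,0])
  i=1: ✓ (rhs at j=1)
  i=2: ✓ (rhs at j=2)
  i=3: ✗ (lhs fails at k=3 before rhs at j=4)
  i=4: ✓ (rhs at j=4)
Positions where it holds: {0, 1, 2, 4} → 4.

4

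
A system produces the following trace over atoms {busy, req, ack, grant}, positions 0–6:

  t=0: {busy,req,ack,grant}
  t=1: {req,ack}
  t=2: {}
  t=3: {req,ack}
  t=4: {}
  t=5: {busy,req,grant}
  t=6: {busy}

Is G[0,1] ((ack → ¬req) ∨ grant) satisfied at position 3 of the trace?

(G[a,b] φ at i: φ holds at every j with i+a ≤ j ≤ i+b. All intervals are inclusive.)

Check ((ack → ¬req) ∨ grant) at every j in [3,4]:
  j=3: false
  j=4: true
Fails at j=3 → formula fails.

False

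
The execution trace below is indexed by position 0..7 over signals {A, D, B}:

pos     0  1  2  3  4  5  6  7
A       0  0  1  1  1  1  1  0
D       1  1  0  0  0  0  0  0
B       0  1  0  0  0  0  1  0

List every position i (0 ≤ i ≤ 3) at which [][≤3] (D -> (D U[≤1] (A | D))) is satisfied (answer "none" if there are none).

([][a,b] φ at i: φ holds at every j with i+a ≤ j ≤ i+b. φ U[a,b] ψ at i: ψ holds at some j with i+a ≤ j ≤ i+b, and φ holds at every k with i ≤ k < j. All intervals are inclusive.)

0, 1, 2, 3

Evaluate at each i in [0,3]:
  i=0: ✓ (all of [0,3])
  i=1: ✓ (all of [1,4])
  i=2: ✓ (all of [2,5])
  i=3: ✓ (all of [3,6])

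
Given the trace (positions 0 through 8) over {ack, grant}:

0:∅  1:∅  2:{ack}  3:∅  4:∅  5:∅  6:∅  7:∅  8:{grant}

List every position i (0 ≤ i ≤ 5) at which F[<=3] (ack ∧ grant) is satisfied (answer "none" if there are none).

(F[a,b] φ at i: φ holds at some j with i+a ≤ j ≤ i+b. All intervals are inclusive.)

none

Evaluate at each i in [0,5]:
  i=0: ✗ (none in [0,3])
  i=1: ✗ (none in [1,4])
  i=2: ✗ (none in [2,5])
  i=3: ✗ (none in [3,6])
  i=4: ✗ (none in [4,7])
  i=5: ✗ (none in [5,8])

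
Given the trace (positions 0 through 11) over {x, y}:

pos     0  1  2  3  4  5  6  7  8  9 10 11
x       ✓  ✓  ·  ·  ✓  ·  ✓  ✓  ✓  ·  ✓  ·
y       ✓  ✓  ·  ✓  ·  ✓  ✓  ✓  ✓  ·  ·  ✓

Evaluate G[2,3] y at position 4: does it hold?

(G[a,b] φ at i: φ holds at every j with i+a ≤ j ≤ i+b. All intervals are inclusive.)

Check y at every j in [6,7]:
  j=6: true
  j=7: true
All positions satisfy it → formula holds.

True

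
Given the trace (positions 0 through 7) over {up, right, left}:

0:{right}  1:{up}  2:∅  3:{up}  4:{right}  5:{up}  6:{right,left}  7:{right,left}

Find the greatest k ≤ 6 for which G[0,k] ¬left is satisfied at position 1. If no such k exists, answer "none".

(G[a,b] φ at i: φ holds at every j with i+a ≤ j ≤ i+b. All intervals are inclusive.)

¬left must hold from j=1 onward; find where it first fails.
  j=1: holds
  j=2: holds
  j=3: holds
  j=4: holds
  j=5: holds
  j=6: fails
Holds on [1,5], so largest k = 4.

4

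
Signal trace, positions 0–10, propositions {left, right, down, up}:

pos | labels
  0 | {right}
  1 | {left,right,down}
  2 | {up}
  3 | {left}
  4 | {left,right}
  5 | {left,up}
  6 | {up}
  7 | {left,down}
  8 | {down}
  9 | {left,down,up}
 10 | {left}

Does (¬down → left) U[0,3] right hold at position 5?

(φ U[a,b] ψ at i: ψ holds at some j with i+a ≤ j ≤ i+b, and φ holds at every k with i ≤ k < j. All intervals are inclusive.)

Need some j in [5,8] with right, and (¬down → left) at every k in [5,j-1].
  j=5: right false.
  j=6: right false.
  j=7: right false.
  j=8: right false.
No j in the window works → until fails.

False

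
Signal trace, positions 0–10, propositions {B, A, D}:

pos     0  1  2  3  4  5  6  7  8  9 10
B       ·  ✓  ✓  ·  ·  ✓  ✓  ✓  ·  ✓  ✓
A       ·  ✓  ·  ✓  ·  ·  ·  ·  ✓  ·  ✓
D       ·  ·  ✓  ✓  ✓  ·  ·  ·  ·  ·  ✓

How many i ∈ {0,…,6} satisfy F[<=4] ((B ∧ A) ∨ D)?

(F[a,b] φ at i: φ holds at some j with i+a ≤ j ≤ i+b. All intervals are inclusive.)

6

Evaluate at each i in [0,6]:
  i=0: ✓ (witness j=1)
  i=1: ✓ (witness j=1)
  i=2: ✓ (witness j=2)
  i=3: ✓ (witness j=3)
  i=4: ✓ (witness j=4)
  i=5: ✗ (none in [5,9])
  i=6: ✓ (witness j=10)
Positions where it holds: {0, 1, 2, 3, 4, 6} → 6.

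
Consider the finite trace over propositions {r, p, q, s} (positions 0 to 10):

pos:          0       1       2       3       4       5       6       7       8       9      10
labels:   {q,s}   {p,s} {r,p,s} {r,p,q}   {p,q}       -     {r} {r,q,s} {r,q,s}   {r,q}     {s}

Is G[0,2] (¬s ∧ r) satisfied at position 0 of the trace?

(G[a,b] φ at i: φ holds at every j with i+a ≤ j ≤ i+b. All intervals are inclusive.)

Check (¬s ∧ r) at every j in [0,2]:
  j=0: false
  j=1: false
  j=2: false
Fails at j=0 → formula fails.

No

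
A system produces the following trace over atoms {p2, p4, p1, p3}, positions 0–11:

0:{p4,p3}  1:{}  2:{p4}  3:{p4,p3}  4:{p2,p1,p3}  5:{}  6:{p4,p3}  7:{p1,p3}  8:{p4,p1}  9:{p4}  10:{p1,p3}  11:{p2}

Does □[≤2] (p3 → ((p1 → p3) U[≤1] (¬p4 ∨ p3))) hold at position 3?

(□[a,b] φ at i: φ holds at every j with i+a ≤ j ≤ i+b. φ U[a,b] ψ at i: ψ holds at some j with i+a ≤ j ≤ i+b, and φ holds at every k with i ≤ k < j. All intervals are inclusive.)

True

Check (p3 → ((p1 → p3) U[≤1] (¬p4 ∨ p3))) at every j in [3,5]:
  j=3: antecedent true; consequent holds → ✓
  j=4: antecedent true; consequent holds → ✓
  j=5: antecedent false → ✓
All positions satisfy it → formula holds.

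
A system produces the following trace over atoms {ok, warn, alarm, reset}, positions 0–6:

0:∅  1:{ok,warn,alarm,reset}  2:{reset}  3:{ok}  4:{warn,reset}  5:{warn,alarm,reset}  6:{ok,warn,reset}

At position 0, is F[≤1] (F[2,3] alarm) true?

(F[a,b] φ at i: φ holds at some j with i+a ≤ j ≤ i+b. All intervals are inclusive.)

Does not hold

Check F[2,3] alarm at each j in [0,1]:
  j=0: fails (none in [2,3])
  j=1: fails (none in [3,4])
No position in the window satisfies it → formula fails.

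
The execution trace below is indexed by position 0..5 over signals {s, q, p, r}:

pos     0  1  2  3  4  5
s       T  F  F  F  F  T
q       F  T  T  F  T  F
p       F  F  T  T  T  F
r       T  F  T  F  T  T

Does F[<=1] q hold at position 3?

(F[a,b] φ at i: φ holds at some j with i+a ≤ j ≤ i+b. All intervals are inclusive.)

Check q at each j in [3,4]:
  j=3: false
  j=4: true
Found at j=4 → formula holds.

Holds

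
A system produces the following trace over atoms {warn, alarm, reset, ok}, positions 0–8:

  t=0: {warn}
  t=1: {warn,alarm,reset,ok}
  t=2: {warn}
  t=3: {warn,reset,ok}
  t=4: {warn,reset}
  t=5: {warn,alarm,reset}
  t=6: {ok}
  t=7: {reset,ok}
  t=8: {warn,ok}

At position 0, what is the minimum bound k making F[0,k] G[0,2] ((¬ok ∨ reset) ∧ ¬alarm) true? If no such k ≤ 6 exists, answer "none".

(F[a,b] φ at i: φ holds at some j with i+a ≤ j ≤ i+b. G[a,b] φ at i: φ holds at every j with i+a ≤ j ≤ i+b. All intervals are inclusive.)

2

Scan j = 0,1,… for G[0,2] ((¬ok ∨ reset) ∧ ¬alarm):
  j=0: fails
  j=1: fails
  j=2: holds
First hit at j=2, so smallest k = 2-0 = 2.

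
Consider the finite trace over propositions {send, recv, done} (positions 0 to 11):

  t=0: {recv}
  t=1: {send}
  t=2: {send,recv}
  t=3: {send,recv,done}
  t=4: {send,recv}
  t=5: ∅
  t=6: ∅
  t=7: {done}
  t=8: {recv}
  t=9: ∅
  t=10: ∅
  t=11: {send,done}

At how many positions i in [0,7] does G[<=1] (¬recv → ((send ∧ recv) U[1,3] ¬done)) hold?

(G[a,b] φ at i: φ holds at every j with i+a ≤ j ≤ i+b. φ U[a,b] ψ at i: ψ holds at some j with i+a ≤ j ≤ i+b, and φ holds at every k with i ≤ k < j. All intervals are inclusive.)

2

Evaluate at each i in [0,7]:
  i=0: ✗ (fails at j=1)
  i=1: ✗ (fails at j=1)
  i=2: ✓ (all of [2,3])
  i=3: ✓ (all of [3,4])
  i=4: ✗ (fails at j=5)
  i=5: ✗ (fails at j=5)
  i=6: ✗ (fails at j=6)
  i=7: ✗ (fails at j=7)
Positions where it holds: {2, 3} → 2.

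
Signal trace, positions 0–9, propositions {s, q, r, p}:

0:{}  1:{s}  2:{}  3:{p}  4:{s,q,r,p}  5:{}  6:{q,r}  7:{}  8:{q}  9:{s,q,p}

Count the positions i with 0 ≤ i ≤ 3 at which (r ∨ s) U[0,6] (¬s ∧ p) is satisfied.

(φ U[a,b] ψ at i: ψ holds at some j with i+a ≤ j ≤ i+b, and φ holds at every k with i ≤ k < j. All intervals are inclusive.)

Evaluate at each i in [0,3]:
  i=0: ✗ (lhs fails at k=0 before rhs at j=3)
  i=1: ✗ (lhs fails at k=2 before rhs at j=3)
  i=2: ✗ (lhs fails at k=2 before rhs at j=3)
  i=3: ✓ (rhs at j=3)
Positions where it holds: {3} → 1.

1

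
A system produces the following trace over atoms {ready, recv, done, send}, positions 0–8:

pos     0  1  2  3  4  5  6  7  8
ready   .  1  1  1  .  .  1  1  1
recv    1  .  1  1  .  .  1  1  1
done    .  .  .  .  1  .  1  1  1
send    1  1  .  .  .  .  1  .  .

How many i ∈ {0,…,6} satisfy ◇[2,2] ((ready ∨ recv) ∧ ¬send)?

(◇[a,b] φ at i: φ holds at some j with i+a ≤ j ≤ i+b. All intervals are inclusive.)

Evaluate at each i in [0,6]:
  i=0: ✓ (witness j=2)
  i=1: ✓ (witness j=3)
  i=2: ✗ (none in [4,4])
  i=3: ✗ (none in [5,5])
  i=4: ✗ (none in [6,6])
  i=5: ✓ (witness j=7)
  i=6: ✓ (witness j=8)
Positions where it holds: {0, 1, 5, 6} → 4.

4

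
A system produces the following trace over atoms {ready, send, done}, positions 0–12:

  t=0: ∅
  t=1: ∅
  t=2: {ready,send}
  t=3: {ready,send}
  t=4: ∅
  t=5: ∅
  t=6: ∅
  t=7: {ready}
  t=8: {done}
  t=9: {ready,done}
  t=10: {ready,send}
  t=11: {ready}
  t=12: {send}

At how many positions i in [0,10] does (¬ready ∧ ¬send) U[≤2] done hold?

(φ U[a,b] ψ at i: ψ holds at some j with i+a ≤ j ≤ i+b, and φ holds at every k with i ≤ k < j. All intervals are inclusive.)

2

Evaluate at each i in [0,10]:
  i=0: ✗ (no rhs in [0,2])
  i=1: ✗ (no rhs in [1,3])
  i=2: ✗ (no rhs in [2,4])
  i=3: ✗ (no rhs in [3,5])
  i=4: ✗ (no rhs in [4,6])
  i=5: ✗ (no rhs in [5,7])
  i=6: ✗ (lhs fails at k=7 before rhs at j=8)
  i=7: ✗ (lhs fails at k=7 before rhs at j=8)
  i=8: ✓ (rhs at j=8)
  i=9: ✓ (rhs at j=9)
  i=10: ✗ (no rhs in [10,12])
Positions where it holds: {8, 9} → 2.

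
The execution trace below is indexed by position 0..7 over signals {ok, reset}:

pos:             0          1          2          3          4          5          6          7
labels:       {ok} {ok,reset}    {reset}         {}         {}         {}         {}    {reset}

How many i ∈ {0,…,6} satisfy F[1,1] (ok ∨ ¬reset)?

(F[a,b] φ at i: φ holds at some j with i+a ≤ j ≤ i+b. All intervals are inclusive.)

5

Evaluate at each i in [0,6]:
  i=0: ✓ (witness j=1)
  i=1: ✗ (none in [2,2])
  i=2: ✓ (witness j=3)
  i=3: ✓ (witness j=4)
  i=4: ✓ (witness j=5)
  i=5: ✓ (witness j=6)
  i=6: ✗ (none in [7,7])
Positions where it holds: {0, 2, 3, 4, 5} → 5.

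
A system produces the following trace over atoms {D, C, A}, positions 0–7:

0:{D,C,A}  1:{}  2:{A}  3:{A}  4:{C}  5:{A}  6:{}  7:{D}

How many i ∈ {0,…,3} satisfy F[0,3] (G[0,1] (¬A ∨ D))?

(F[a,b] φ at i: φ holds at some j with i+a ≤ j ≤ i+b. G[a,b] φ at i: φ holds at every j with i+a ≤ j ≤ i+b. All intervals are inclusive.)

2

Evaluate at each i in [0,3]:
  i=0: ✓ (witness j=0)
  i=1: ✗ (none in [1,4])
  i=2: ✗ (none in [2,5])
  i=3: ✓ (witness j=6)
Positions where it holds: {0, 3} → 2.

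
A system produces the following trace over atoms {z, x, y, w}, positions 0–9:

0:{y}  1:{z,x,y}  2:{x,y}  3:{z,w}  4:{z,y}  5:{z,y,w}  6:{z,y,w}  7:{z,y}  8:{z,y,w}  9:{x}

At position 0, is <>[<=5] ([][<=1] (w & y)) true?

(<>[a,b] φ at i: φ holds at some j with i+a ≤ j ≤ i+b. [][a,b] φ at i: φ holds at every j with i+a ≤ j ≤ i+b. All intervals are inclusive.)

Check [][<=1] (w & y) at each j in [0,5]:
  j=0: fails at 0
  j=1: fails at 1
  j=2: fails at 2
  j=3: fails at 3
  j=4: fails at 4
  j=5: holds on [5,6]
Found at j=5 → formula holds.

Yes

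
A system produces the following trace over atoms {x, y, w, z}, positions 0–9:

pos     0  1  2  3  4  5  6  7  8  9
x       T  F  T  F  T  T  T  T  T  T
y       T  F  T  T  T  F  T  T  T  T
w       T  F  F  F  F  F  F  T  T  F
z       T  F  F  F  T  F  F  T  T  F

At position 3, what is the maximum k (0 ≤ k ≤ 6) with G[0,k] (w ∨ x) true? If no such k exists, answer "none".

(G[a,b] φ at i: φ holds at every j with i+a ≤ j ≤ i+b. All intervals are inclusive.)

(w ∨ x) must hold from j=3 onward; find where it first fails.
  j=3: fails → no k works.

none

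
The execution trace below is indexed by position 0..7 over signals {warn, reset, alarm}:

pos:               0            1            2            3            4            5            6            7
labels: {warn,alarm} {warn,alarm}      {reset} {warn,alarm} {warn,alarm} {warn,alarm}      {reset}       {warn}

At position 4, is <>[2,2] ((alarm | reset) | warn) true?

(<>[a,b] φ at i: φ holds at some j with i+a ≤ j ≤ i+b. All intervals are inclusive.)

Check ((alarm | reset) | warn) at each j in [6,6]:
  j=6: true
Found at j=6 → formula holds.

True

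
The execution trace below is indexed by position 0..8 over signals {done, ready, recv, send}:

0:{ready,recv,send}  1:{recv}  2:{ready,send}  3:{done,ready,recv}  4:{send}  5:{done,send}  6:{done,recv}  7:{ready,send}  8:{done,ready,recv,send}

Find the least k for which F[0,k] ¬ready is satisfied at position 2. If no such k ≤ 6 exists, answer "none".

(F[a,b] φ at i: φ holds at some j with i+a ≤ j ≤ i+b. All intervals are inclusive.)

2

Scan j = 2,3,… for ¬ready:
  j=2: fails
  j=3: fails
  j=4: holds
First hit at j=4, so smallest k = 4-2 = 2.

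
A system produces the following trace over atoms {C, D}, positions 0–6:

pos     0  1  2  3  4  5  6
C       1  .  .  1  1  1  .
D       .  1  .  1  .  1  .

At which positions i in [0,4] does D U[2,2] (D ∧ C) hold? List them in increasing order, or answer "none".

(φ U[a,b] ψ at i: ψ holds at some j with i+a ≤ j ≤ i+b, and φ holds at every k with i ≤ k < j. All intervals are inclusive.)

Evaluate at each i in [0,4]:
  i=0: ✗ (no rhs in [2,2])
  i=1: ✗ (lhs fails at k=2 before rhs at j=3)
  i=2: ✗ (no rhs in [4,4])
  i=3: ✗ (lhs fails at k=4 before rhs at j=5)
  i=4: ✗ (no rhs in [6,6])

none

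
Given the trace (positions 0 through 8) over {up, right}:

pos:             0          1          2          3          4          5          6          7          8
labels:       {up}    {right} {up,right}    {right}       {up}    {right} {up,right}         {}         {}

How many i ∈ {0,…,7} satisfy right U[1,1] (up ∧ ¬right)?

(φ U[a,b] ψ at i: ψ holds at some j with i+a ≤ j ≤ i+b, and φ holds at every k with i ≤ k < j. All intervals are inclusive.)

Evaluate at each i in [0,7]:
  i=0: ✗ (no rhs in [1,1])
  i=1: ✗ (no rhs in [2,2])
  i=2: ✗ (no rhs in [3,3])
  i=3: ✓ (rhs at j=4; lhs holds on [3,3])
  i=4: ✗ (no rhs in [5,5])
  i=5: ✗ (no rhs in [6,6])
  i=6: ✗ (no rhs in [7,7])
  i=7: ✗ (no rhs in [8,8])
Positions where it holds: {3} → 1.

1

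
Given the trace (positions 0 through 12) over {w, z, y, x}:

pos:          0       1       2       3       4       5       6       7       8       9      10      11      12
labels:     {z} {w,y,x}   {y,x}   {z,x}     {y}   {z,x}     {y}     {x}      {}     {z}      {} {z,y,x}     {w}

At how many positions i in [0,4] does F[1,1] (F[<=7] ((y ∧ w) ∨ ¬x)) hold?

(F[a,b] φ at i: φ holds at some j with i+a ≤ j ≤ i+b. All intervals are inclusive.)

5

Evaluate at each i in [0,4]:
  i=0: ✓ (witness j=1)
  i=1: ✓ (witness j=2)
  i=2: ✓ (witness j=3)
  i=3: ✓ (witness j=4)
  i=4: ✓ (witness j=5)
Positions where it holds: {0, 1, 2, 3, 4} → 5.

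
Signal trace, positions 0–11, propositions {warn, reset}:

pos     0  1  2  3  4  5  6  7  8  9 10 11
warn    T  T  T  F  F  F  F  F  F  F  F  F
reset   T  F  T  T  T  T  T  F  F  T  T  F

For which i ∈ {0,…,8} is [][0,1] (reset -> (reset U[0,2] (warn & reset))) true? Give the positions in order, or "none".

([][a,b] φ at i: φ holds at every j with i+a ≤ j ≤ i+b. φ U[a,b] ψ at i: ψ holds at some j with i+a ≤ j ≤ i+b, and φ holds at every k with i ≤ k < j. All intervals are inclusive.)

0, 1, 7

Evaluate at each i in [0,8]:
  i=0: ✓ (all of [0,1])
  i=1: ✓ (all of [1,2])
  i=2: ✗ (fails at j=3)
  i=3: ✗ (fails at j=3)
  i=4: ✗ (fails at j=4)
  i=5: ✗ (fails at j=5)
  i=6: ✗ (fails at j=6)
  i=7: ✓ (all of [7,8])
  i=8: ✗ (fails at j=9)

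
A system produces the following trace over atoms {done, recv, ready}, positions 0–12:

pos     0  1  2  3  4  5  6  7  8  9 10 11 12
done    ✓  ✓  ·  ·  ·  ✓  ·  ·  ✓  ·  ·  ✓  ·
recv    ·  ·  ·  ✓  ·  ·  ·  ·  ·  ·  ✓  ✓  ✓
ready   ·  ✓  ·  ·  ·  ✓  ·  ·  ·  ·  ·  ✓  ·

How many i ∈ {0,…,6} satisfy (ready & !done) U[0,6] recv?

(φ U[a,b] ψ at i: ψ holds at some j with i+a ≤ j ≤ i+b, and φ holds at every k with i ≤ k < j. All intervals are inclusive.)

Evaluate at each i in [0,6]:
  i=0: ✗ (lhs fails at k=0 before rhs at j=3)
  i=1: ✗ (lhs fails at k=1 before rhs at j=3)
  i=2: ✗ (lhs fails at k=2 before rhs at j=3)
  i=3: ✓ (rhs at j=3)
  i=4: ✗ (lhs fails at k=4 before rhs at j=10)
  i=5: ✗ (lhs fails at k=5 before rhs at j=10)
  i=6: ✗ (lhs fails at k=6 before rhs at j=10)
Positions where it holds: {3} → 1.

1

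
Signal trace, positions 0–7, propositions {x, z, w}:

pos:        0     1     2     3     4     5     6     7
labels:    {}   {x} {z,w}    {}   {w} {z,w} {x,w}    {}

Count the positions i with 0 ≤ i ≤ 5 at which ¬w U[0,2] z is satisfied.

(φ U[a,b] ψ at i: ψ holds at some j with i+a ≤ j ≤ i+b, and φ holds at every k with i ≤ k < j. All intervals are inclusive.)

Evaluate at each i in [0,5]:
  i=0: ✓ (rhs at j=2; lhs holds on [0,1])
  i=1: ✓ (rhs at j=2; lhs holds on [1,1])
  i=2: ✓ (rhs at j=2)
  i=3: ✗ (lhs fails at k=4 before rhs at j=5)
  i=4: ✗ (lhs fails at k=4 before rhs at j=5)
  i=5: ✓ (rhs at j=5)
Positions where it holds: {0, 1, 2, 5} → 4.

4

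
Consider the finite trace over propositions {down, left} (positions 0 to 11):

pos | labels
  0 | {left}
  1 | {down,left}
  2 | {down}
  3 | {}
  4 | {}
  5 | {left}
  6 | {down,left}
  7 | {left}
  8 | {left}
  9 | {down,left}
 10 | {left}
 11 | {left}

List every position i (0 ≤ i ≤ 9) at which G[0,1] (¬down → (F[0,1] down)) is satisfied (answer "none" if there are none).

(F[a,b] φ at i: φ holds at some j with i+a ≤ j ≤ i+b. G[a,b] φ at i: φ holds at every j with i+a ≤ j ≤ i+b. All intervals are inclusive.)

0, 1, 5, 8

Evaluate at each i in [0,9]:
  i=0: ✓ (all of [0,1])
  i=1: ✓ (all of [1,2])
  i=2: ✗ (fails at j=3)
  i=3: ✗ (fails at j=3)
  i=4: ✗ (fails at j=4)
  i=5: ✓ (all of [5,6])
  i=6: ✗ (fails at j=7)
  i=7: ✗ (fails at j=7)
  i=8: ✓ (all of [8,9])
  i=9: ✗ (fails at j=10)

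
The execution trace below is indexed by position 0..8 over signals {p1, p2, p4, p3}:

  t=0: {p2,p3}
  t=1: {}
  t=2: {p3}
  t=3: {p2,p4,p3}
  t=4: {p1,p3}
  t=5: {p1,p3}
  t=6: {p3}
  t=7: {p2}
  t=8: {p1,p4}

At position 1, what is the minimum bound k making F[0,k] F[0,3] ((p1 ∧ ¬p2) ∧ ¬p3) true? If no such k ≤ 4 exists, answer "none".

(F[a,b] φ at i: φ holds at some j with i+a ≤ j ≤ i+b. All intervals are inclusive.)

Scan j = 1,2,… for F[0,3] ((p1 ∧ ¬p2) ∧ ¬p3):
  j=1: fails
  j=2: fails
  j=3: fails
  j=4: fails
  j=5: holds
First hit at j=5, so smallest k = 5-1 = 4.

4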